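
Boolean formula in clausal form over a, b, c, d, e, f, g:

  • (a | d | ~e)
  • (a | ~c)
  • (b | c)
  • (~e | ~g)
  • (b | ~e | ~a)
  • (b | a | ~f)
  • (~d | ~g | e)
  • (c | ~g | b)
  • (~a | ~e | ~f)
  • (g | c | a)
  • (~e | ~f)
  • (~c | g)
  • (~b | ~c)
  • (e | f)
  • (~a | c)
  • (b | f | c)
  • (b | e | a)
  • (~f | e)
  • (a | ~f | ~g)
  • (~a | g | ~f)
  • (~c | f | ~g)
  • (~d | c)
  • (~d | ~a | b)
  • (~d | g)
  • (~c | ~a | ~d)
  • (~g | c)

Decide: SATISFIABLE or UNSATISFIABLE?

UNSATISFIABLE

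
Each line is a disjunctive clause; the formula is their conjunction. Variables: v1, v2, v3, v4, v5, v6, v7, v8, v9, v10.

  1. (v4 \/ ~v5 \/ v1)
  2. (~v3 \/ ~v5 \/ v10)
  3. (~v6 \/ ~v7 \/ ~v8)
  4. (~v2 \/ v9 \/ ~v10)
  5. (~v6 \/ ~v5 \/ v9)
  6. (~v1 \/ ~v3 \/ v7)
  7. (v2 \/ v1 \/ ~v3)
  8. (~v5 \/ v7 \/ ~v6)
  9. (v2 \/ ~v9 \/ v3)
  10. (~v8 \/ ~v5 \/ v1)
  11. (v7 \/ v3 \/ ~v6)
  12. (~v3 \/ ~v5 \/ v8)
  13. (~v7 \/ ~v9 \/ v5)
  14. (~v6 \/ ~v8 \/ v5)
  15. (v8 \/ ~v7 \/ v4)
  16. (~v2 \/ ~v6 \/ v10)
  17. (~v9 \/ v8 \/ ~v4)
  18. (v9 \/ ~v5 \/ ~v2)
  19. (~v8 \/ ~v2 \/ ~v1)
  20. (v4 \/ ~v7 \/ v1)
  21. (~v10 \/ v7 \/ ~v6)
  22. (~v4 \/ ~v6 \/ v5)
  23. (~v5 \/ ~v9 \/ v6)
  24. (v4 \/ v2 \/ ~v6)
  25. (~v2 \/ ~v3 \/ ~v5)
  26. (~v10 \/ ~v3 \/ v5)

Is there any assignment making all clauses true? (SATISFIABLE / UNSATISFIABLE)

SATISFIABLE

Try v1 = True.
The remaining clauses are satisfied by v2 = False, v3 = False, v4 = True, v5 = False, v6 = False, v7 = True, v8 = True, v9 = False, v10 = False.
So v1=T, v2=F, v3=F, v4=T, v5=F, v6=F, v7=T, v8=T, v9=F, v10=F is a satisfying assignment.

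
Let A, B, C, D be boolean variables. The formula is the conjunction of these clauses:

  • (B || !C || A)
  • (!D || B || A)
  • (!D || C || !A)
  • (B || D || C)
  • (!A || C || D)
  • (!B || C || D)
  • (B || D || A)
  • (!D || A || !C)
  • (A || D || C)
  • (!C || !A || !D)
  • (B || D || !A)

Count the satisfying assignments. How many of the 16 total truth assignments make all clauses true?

3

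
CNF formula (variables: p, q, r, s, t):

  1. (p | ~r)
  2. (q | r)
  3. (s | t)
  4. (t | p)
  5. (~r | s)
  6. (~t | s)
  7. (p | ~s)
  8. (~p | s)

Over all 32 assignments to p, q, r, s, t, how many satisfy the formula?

Satisfying assignments:
  p=1 q=0 r=1 s=1 t=0
  p=1 q=0 r=1 s=1 t=1
  p=1 q=1 r=0 s=1 t=0
  p=1 q=1 r=0 s=1 t=1
  p=1 q=1 r=1 s=1 t=0
  p=1 q=1 r=1 s=1 t=1
Count: 6.

6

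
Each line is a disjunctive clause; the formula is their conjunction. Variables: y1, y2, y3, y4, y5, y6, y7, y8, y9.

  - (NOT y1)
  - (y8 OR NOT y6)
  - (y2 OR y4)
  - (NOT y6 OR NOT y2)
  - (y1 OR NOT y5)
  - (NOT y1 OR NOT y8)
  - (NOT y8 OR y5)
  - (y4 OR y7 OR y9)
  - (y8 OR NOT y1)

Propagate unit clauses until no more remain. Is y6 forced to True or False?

False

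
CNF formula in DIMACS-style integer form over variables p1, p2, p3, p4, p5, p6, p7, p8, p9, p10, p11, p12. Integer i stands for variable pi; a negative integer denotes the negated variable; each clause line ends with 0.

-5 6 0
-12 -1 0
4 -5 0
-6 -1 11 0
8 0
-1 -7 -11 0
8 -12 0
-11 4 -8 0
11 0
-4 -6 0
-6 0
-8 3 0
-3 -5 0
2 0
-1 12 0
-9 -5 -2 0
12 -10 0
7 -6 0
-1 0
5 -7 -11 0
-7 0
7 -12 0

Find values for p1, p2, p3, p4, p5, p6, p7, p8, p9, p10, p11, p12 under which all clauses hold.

p1 = False, p2 = True, p3 = True, p4 = True, p5 = False, p6 = False, p7 = False, p8 = True, p9 = True, p10 = False, p11 = True, p12 = False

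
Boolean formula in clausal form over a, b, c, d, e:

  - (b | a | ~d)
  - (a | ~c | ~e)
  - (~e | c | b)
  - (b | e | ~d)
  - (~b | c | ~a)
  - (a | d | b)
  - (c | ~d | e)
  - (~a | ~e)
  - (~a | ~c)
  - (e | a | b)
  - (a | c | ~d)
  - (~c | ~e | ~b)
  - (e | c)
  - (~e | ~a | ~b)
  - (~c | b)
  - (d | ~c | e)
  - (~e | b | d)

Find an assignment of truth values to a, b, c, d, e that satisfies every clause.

a=False, b=True, c=False, d=False, e=True

Set a = False and propagate.
For the remaining variables, b = True, c = False, d = False, e = True works.
Every clause has at least one true literal under this assignment.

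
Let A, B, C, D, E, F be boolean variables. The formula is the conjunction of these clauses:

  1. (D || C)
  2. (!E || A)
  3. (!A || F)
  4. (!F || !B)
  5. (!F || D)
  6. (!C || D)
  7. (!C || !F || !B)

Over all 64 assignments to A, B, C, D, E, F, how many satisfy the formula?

10

Split on F, then C.
  F=T, C=T: remaining (A,B,D,E) ∈ {(F,F,T,F); (T,F,T,F); (T,F,T,T)} — 3.
  F=T, C=F: remaining (A,B,D,E) ∈ {(F,F,T,F); (T,F,T,F); (T,F,T,T)} — 3.
  F=F, C=T: remaining (A,B,D,E) ∈ {(F,F,T,F); (F,T,T,F)} — 2.
  F=F, C=F: remaining (A,B,D,E) ∈ {(F,F,T,F); (F,T,T,F)} — 2.
Total: 3 + 3 + 2 + 2 = 10.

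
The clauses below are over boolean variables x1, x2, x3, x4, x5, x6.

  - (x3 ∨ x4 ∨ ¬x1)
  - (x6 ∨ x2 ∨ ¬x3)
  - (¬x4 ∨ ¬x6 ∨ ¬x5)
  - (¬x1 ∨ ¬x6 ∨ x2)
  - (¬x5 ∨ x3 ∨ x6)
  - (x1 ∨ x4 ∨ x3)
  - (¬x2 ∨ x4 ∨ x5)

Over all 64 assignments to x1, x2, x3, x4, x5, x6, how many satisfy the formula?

Case analysis on x3 and x4:
  x3=T, x4=T: 7 of the 16 assignments to (x1,x2,x5,x6) work.
  x3=T, x4=F: 6 of the 16 assignments to (x1,x2,x5,x6) work.
  x3=F, x4=T: 7 of the 16 assignments to (x1,x2,x5,x6) work.
  x3=F, x4=F: a clause becomes empty — 0.
Total: 7 + 6 + 7 + 0 = 20.

20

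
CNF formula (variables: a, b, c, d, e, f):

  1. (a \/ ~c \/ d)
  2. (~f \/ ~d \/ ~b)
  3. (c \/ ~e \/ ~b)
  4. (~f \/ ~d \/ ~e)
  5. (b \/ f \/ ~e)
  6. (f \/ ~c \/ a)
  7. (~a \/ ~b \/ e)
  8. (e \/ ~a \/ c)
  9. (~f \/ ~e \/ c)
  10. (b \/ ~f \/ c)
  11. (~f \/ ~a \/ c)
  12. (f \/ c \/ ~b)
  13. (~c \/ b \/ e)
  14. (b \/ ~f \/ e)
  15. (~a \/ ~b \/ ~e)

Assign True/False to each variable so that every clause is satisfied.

Set a = False and propagate.
Set b = False and propagate.
For the remaining variables, c = False, d = False, e = False, f = False works.

a=False, b=False, c=False, d=False, e=False, f=False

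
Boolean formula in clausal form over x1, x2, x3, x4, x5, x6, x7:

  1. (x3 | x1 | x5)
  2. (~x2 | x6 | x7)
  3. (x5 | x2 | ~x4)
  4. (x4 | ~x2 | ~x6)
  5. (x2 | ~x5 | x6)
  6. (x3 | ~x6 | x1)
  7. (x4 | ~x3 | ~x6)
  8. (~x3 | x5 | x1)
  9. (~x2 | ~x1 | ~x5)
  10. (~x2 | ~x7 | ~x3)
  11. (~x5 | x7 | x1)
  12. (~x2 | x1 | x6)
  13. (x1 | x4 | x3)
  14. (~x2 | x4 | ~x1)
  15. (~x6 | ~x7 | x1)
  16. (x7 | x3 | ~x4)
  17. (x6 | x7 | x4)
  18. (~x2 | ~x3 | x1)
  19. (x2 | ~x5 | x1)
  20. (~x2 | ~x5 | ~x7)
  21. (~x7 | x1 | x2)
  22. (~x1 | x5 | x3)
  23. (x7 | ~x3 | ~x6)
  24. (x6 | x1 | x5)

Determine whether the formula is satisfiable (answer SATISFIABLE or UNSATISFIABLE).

Branch on x1: take x1 = True.
Set x2 = False and propagate.
The remaining clauses are satisfied by x3 = False, x4 = False, x5 = True, x6 = True, x7 = True.
So x1 = T, x2 = F, x3 = F, x4 = F, x5 = T, x6 = T, x7 = T is a satisfying assignment.

SATISFIABLE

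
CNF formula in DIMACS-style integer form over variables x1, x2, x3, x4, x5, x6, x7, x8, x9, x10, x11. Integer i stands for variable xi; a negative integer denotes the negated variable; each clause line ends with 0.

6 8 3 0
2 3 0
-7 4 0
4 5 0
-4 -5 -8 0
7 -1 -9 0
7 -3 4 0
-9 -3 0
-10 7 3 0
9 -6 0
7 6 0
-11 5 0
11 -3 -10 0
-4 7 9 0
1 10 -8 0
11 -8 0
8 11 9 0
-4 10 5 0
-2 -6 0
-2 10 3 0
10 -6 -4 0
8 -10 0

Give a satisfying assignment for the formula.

Set x1 = True and propagate.
Set x2 = True and propagate.
  then x6 is forced to False.
  then x7 is forced to True.
  then x4 is forced to True.
Branch on x3: take x3 = True.
  then x9 is forced to False.
For the remaining variables, x5 = True, x8 = False, x10 = False, x11 = True works.
Every clause has at least one true literal under this assignment.
Check each clause:
  1. {x6, x8, x3} — x3 is true.
  2. {x3, x2} — x2 is true.
  3. {¬x7, x4} — x4 is true.
  4. {x4, x5} — x4 is true.
  5. {¬x4, ¬x8, ¬x5} — ¬x8 is true.
  6. {¬x1, x7, ¬x9} — x7 is true.
  7. {x7, ¬x3, x4} — x4 is true.
  8. {¬x9, ¬x3} — ¬x9 is true.
  9. {x3, x7, ¬x10} — x3 is true.
  10. {x9, ¬x6} — ¬x6 is true.
  11. {x6, x7} — x7 is true.
  12. {¬x11, x5} — x5 is true.
  13. {x11, ¬x3, ¬x10} — x11 is true.
  14. {¬x4, x9, x7} — x7 is true.
  15. {x10, ¬x8, x1} — ¬x8 is true.
  16. {x11, ¬x8} — ¬x8 is true.
  17. {x11, x9, x8} — x11 is true.
  18. {x5, x10, ¬x4} — x5 is true.
  19. {¬x2, ¬x6} — ¬x6 is true.
  20. {¬x2, x10, x3} — x3 is true.
  21. {¬x6, x10, ¬x4} — ¬x6 is true.
  22. {¬x10, x8} — ¬x10 is true.

x1=True, x2=True, x3=True, x4=True, x5=True, x6=False, x7=True, x8=False, x9=False, x10=False, x11=True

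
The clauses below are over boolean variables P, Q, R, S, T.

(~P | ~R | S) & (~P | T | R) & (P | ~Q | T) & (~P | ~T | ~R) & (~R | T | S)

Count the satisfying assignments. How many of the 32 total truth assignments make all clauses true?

17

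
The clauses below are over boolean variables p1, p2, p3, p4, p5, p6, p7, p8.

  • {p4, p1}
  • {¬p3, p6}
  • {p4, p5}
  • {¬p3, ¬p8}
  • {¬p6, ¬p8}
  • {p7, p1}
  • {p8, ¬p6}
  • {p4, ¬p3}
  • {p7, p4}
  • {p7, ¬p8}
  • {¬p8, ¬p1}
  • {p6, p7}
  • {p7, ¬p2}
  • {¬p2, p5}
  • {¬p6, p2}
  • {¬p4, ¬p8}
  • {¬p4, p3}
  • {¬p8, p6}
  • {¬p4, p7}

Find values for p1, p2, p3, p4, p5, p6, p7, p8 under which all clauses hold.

p1 = T, p2 = T, p3 = F, p4 = F, p5 = T, p6 = F, p7 = T, p8 = F

Pure literal: p5 appears only positively; assign p5 = True.
Pure literal: p7 appears only positively; assign p7 = True.
Branch on p1: take p1 = True.
  then p8 is forced to False.
  then p6 is forced to False.
  then p3 is forced to False.
  then p4 is forced to False.
p2 is now unconstrained; take p2 = True.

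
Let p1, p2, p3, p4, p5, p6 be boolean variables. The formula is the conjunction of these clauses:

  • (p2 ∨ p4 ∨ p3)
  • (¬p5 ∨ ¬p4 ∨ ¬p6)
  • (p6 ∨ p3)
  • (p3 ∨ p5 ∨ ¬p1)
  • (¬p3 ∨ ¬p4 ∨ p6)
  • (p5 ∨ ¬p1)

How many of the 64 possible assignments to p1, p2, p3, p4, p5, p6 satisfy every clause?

Split on p3, then p4.
  p3=T, p4=T: remaining (p1,p2,p5,p6) ∈ {(F,F,F,T); (F,T,F,T)} — 2.
  p3=T, p4=F: p2, p6 free; 3 ways for (p1,p5) × 2^2 = 12.
  p3=F, p4=T: remaining (p1,p2,p5,p6) ∈ {(F,F,F,T); (F,T,F,T)} — 2.
  p3=F, p4=F: remaining (p1,p2,p5,p6) ∈ {(F,T,F,T); (F,T,T,T); (T,T,T,T)} — 3.
Total: 2 + 12 + 2 + 3 = 19.

19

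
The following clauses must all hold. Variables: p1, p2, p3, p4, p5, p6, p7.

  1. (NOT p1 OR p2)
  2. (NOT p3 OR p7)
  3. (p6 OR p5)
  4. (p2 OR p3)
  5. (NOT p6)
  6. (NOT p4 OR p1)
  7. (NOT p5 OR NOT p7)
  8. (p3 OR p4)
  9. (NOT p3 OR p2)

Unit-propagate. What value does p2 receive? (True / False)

True

Unit clause (NOT p6) sets p6 = False.
(p6 OR p5) with p6 = False leaves only p5, so p5 = True.
(NOT p5 OR NOT p7): since p5 = True, the clause reduces to (NOT p7). p7 = False.
From (NOT p3 OR p7) and p7 = False: p3 = False.
From (p2 OR p3) and p3 = False: p2 = True.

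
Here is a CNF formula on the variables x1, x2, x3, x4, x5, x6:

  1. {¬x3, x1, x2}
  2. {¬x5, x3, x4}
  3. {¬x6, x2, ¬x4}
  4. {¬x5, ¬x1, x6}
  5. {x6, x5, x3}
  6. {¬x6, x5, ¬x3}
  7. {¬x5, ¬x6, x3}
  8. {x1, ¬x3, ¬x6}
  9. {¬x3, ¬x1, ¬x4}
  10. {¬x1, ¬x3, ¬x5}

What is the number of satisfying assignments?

14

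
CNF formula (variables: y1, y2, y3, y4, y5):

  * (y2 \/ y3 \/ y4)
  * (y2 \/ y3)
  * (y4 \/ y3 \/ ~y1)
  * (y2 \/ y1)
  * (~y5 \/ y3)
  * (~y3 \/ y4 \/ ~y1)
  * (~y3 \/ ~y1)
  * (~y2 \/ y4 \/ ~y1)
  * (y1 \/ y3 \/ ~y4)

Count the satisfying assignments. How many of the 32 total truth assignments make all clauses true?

Satisfying assignments:
  y1=0 y2=1 y3=0 y4=0 y5=0
  y1=0 y2=1 y3=1 y4=0 y5=0
  y1=0 y2=1 y3=1 y4=0 y5=1
  y1=0 y2=1 y3=1 y4=1 y5=0
  y1=0 y2=1 y3=1 y4=1 y5=1
  y1=1 y2=1 y3=0 y4=1 y5=0
Count: 6.

6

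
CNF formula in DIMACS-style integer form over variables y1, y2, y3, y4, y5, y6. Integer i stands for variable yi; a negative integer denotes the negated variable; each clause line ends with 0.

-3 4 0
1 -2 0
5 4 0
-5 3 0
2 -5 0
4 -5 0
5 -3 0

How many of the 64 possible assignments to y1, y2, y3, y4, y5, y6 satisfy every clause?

8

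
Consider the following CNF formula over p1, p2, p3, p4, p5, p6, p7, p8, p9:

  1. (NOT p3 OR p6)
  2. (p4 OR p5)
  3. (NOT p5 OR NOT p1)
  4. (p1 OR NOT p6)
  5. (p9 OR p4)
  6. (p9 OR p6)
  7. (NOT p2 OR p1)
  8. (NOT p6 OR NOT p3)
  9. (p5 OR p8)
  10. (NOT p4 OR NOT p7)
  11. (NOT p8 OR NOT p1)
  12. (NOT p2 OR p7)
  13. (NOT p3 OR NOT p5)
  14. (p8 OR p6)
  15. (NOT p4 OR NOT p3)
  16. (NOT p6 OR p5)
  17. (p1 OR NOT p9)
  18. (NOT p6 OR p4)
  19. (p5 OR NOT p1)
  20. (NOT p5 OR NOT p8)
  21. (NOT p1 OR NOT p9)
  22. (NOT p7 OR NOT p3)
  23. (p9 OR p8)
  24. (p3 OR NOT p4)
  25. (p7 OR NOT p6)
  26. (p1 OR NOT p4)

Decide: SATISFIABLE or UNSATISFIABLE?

UNSATISFIABLE

p1 = True:
  propagation gives p5=False; an empty clause results — contradiction.
p1 = False:
  propagation gives p6=False, p3=False, p9=True; an empty clause results — contradiction.
Every branch closes, so no satisfying assignment exists.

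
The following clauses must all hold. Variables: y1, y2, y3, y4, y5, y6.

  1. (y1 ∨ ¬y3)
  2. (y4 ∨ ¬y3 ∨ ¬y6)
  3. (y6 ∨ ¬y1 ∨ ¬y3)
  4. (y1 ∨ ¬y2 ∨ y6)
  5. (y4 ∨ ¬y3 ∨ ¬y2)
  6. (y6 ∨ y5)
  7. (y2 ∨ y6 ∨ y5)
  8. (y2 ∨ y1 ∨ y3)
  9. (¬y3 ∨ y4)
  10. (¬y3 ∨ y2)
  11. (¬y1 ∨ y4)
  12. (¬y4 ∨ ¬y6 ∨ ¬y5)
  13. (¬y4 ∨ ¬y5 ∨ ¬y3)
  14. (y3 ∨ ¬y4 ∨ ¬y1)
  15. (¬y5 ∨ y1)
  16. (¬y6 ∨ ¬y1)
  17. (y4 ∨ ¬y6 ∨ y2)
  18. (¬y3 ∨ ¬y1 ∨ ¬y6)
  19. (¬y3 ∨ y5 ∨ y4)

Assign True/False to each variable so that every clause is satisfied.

y1=0, y2=1, y3=0, y4=1, y5=0, y6=1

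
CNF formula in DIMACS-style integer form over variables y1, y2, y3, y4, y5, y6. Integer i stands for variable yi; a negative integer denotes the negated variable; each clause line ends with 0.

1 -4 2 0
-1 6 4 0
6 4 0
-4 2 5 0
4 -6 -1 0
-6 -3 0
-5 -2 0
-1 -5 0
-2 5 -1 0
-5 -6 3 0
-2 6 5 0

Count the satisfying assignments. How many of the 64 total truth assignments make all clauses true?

The models are:
  y1=F y2=F y3=F y4=F y5=F y6=T
  y1=F y2=T y3=F y4=F y5=F y6=T
  y1=F y2=T y3=F y4=T y5=F y6=T
Count: 3.

3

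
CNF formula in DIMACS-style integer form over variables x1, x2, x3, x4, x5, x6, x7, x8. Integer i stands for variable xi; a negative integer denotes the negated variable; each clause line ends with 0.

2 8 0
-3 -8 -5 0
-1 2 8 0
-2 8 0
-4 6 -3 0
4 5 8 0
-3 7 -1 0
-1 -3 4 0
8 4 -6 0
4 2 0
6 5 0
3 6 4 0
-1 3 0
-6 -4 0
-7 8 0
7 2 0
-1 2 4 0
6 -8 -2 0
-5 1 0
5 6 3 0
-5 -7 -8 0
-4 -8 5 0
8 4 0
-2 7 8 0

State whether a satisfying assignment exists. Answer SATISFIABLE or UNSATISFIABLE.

Try x1 = False.
  then x5 is forced to False.
  then x6 is forced to True.
  then x4 is forced to False.
  then x8 is forced to True.
  then x2 is forced to True.
x3, x7 are now unconstrained; take x3 = True, x7 = False.
So x1 = 0, x2 = 1, x3 = 1, x4 = 0, x5 = 0, x6 = 1, x7 = 0, x8 = 1 is a satisfying assignment.

SATISFIABLE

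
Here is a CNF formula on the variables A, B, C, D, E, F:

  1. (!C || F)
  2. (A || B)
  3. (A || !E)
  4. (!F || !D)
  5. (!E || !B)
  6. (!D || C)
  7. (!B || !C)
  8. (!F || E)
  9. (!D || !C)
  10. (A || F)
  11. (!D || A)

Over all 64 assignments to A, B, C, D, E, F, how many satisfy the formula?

Satisfying assignments:
  A=1 B=0 C=0 D=0 E=0 F=0
  A=1 B=0 C=0 D=0 E=1 F=0
  A=1 B=0 C=0 D=0 E=1 F=1
  A=1 B=0 C=1 D=0 E=1 F=1
  A=1 B=1 C=0 D=0 E=0 F=0
Count: 5.

5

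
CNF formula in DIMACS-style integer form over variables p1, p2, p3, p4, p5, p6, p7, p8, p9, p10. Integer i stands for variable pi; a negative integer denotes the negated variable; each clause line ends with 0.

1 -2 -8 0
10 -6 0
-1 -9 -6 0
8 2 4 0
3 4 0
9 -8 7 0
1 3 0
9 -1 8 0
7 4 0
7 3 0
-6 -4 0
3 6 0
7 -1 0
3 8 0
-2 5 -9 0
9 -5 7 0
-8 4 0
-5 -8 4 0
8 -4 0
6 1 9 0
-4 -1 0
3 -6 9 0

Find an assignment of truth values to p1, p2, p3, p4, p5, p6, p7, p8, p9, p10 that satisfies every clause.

p1 = False  p2 = False  p3 = True  p4 = True  p5 = True  p6 = False  p7 = False  p8 = True  p9 = True  p10 = True

p3 occurs only positively in the remaining clauses — set p3 = True.
p10 occurs only positively in the remaining clauses — set p10 = True.
Branch on p1: take p1 = False.
Set p2 = False and propagate.
For the remaining variables, p4 = True, p5 = True, p6 = False, p7 = False, p8 = True, p9 = True works.
Every clause has at least one true literal under this assignment.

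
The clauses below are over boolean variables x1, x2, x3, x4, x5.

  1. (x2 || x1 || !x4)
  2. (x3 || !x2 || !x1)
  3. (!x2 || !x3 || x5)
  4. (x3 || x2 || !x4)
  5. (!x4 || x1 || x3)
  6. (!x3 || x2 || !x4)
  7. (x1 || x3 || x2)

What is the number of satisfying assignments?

Split on x2, then x3.
  x2=T, x3=T: remaining (x1,x4,x5) ∈ {(F,F,T); (F,T,T); (T,F,T); (T,T,T)} — 4.
  x2=T, x3=F: remaining (x1,x4,x5) ∈ {(F,F,F); (F,F,T)} — 2.
  x2=F, x3=T: remaining (x1,x4,x5) ∈ {(F,F,F); (F,F,T); (T,F,F); (T,F,T)} — 4.
  x2=F, x3=F: remaining (x1,x4,x5) ∈ {(T,F,F); (T,F,T)} — 2.
Total: 4 + 2 + 4 + 2 = 12.

12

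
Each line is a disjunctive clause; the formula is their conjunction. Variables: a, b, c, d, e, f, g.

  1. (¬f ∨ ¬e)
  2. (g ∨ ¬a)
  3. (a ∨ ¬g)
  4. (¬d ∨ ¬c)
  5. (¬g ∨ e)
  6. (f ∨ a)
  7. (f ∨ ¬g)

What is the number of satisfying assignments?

Satisfying assignments:
  a=0 b=0 c=0 d=0 e=0 f=1 g=0
  a=0 b=0 c=0 d=1 e=0 f=1 g=0
  a=0 b=0 c=1 d=0 e=0 f=1 g=0
  a=0 b=1 c=0 d=0 e=0 f=1 g=0
  a=0 b=1 c=0 d=1 e=0 f=1 g=0
  a=0 b=1 c=1 d=0 e=0 f=1 g=0
Count: 6.

6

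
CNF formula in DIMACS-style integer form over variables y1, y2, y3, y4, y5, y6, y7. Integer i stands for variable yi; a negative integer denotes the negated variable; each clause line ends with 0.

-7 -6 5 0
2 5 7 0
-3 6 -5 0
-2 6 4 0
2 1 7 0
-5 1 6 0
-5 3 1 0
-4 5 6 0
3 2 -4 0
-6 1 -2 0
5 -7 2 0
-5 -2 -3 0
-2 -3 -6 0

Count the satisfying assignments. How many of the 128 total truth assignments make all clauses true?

18

Split on y2, then y5.
  y2=1, y5=1: y7 free; 3 ways for (y1,y3,y4,y6) × 2^1 = 6.
  y2=1, y5=0: remaining (y1,y3,y4,y6,y7) ∈ {(1,0,0,1,0); (1,0,1,1,0)} — 2.
  y2=0, y5=1: 10 of the 32 assignments to (y1,y3,y4,y6,y7) work.
  y2=0, y5=0: a clause becomes empty — 0.
Total: 6 + 2 + 10 + 0 = 18.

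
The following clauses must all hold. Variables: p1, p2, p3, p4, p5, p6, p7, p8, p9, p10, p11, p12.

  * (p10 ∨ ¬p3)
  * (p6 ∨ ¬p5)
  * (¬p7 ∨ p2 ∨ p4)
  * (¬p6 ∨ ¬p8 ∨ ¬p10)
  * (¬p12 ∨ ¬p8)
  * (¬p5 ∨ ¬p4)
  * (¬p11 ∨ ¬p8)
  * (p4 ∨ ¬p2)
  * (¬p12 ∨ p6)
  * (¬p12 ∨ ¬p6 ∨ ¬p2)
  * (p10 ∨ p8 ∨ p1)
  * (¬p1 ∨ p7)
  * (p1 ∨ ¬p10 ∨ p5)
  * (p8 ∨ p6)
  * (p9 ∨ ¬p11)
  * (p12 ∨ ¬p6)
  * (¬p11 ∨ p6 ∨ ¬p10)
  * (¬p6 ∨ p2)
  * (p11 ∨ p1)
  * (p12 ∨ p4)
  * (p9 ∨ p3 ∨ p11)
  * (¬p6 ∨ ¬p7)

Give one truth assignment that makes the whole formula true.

p1 = T, p2 = F, p3 = F, p4 = T, p5 = F, p6 = F, p7 = T, p8 = T, p9 = T, p10 = T, p11 = F, p12 = F

Pure literal: p9 appears only positively; assign p9 = True.
Try p1 = True.
  then p7 is forced to True.
  then p6 is forced to False.
  then p5 is forced to False.
  then p12 is forced to False.
  then p8 is forced to True.
  then p11 is forced to False.
  then p4 is forced to True.
Set p3 = False and propagate.
p2, p10 are now unconstrained; take p2 = False, p10 = True.
Check each clause:
  1. (¬p3 ∨ p10) — p10 is true.
  2. (p6 ∨ ¬p5) — ¬p5 is true.
  3. (p4 ∨ ¬p7 ∨ p2) — p4 is true.
  4. (¬p10 ∨ ¬p8 ∨ ¬p6) — ¬p6 is true.
  5. (¬p12 ∨ ¬p8) — ¬p12 is true.
  6. (¬p5 ∨ ¬p4) — ¬p5 is true.
  7. (¬p11 ∨ ¬p8) — ¬p11 is true.
  8. (p4 ∨ ¬p2) — p4 is true.
  9. (¬p12 ∨ p6) — ¬p12 is true.
  10. (¬p2 ∨ ¬p12 ∨ ¬p6) — ¬p6 is true.
  11. (p8 ∨ p10 ∨ p1) — p8 is true.
  12. (¬p1 ∨ p7) — p7 is true.
  13. (¬p10 ∨ p5 ∨ p1) — p1 is true.
  14. (p8 ∨ p6) — p8 is true.
  15. (¬p11 ∨ p9) — p9 is true.
  16. (p12 ∨ ¬p6) — ¬p6 is true.
  17. (p6 ∨ ¬p10 ∨ ¬p11) — ¬p11 is true.
  18. (p2 ∨ ¬p6) — ¬p6 is true.
  19. (p11 ∨ p1) — p1 is true.
  20. (p12 ∨ p4) — p4 is true.
  21. (p9 ∨ p3 ∨ p11) — p9 is true.
  22. (¬p7 ∨ ¬p6) — ¬p6 is true.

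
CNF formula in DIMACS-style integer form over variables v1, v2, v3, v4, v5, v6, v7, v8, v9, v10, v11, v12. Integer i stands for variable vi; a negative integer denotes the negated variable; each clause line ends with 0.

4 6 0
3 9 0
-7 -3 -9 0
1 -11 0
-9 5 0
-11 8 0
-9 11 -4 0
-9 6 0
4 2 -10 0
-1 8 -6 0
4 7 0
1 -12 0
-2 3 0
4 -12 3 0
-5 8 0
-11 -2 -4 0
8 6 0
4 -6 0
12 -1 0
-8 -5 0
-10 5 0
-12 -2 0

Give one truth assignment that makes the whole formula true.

v1 = True  v2 = False  v3 = True  v4 = True  v5 = False  v6 = False  v7 = False  v8 = True  v9 = False  v10 = False  v11 = True  v12 = True

Pure literal: v10 appears only negated; assign v10 = False.
Try v1 = True.
  then v12 is forced to True.
  then v2 is forced to False.
For the remaining variables, v3 = True, v4 = True, v5 = False, v6 = False, v7 = False, v8 = True, v9 = False, v11 = True works.
Check each clause:
  1. {v4, v6} — v4 is true.
  2. {v9, v3} — v3 is true.
  3. {¬v7, ¬v3, ¬v9} — ¬v7 is true.
  4. {¬v11, v1} — v1 is true.
  5. {¬v9, v5} — ¬v9 is true.
  6. {v8, ¬v11} — v8 is true.
  7. {¬v4, ¬v9, v11} — v11 is true.
  8. {¬v9, v6} — ¬v9 is true.
  9. {v2, v4, ¬v10} — v4 is true.
  10. {¬v6, ¬v1, v8} — v8 is true.
  11. {v4, v7} — v4 is true.
  12. {v1, ¬v12} — v1 is true.
  13. {v3, ¬v2} — v3 is true.
  14. {¬v12, v3, v4} — v3 is true.
  15. {v8, ¬v5} — v8 is true.
  16. {¬v11, ¬v4, ¬v2} — ¬v2 is true.
  17. {v6, v8} — v8 is true.
  18. {v4, ¬v6} — ¬v6 is true.
  19. {¬v1, v12} — v12 is true.
  20. {¬v5, ¬v8} — ¬v5 is true.
  21. {v5, ¬v10} — ¬v10 is true.
  22. {¬v2, ¬v12} — ¬v2 is true.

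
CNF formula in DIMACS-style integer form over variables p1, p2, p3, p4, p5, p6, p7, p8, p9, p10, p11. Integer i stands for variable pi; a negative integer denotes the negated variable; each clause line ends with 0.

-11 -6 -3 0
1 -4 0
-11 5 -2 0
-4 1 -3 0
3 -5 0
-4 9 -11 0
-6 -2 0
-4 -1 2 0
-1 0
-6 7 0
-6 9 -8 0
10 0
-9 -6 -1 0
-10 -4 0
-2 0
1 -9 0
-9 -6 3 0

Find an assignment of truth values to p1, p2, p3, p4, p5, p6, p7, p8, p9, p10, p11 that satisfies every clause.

p1=0, p2=0, p3=0, p4=0, p5=0, p6=0, p7=1, p8=0, p9=0, p10=1, p11=0

The clause (¬p1) is unit: p1 must be False.
The clause (¬p4) is unit: p4 must be False.
(p10) is a unit clause, so p10 = True.
Unit propagation: (¬p2) forces p2 = False.
Unit propagation: (¬p9) forces p9 = False.
p5 occurs only negated in the remaining clauses — set p5 = False.
Pure literal: p6 appears only negated; assign p6 = False.
p3, p7, p8, p11 are now unconstrained; take p3 = False, p7 = True, p8 = False, p11 = False.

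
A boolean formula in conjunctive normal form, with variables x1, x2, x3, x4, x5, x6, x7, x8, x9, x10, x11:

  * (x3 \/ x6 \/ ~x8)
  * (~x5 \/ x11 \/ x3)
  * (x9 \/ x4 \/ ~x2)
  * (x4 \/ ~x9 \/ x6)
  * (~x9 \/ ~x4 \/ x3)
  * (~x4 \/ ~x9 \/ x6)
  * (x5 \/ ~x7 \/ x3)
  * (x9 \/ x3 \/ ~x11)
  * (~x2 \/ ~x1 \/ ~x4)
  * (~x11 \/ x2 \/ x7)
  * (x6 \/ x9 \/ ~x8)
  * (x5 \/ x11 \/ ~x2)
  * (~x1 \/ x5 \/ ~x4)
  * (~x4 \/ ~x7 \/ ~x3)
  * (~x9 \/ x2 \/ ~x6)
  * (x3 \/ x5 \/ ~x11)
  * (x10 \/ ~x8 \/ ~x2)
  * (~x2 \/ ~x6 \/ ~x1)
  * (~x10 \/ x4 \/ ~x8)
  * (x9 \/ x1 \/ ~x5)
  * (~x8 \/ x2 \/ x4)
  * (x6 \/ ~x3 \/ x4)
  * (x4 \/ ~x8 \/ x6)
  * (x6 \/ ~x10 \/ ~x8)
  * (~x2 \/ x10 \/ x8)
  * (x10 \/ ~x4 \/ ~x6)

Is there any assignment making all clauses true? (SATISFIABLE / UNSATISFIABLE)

Branch on x1: take x1 = True.
For the remaining variables, x2 = False, x3 = True, x4 = False, x5 = False, x6 = True, x7 = True, x8 = False, x9 = False, x10 = False, x11 = False works.
Every clause has at least one true literal under this assignment.
So x1 = T, x2 = F, x3 = T, x4 = F, x5 = F, x6 = T, x7 = T, x8 = F, x9 = F, x10 = F, x11 = F is a satisfying assignment.

SATISFIABLE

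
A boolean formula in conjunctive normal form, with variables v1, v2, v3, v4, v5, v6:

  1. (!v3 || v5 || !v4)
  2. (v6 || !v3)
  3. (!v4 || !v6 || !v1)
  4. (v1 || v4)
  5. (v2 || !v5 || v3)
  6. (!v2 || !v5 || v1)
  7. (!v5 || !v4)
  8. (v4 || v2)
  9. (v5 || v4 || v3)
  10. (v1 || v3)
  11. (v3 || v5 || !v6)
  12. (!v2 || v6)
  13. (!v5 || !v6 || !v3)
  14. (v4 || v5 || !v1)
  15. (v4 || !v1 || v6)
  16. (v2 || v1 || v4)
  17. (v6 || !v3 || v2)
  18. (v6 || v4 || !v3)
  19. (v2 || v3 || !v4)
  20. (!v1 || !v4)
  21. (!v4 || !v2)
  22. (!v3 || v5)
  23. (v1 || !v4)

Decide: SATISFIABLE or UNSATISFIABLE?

SATISFIABLE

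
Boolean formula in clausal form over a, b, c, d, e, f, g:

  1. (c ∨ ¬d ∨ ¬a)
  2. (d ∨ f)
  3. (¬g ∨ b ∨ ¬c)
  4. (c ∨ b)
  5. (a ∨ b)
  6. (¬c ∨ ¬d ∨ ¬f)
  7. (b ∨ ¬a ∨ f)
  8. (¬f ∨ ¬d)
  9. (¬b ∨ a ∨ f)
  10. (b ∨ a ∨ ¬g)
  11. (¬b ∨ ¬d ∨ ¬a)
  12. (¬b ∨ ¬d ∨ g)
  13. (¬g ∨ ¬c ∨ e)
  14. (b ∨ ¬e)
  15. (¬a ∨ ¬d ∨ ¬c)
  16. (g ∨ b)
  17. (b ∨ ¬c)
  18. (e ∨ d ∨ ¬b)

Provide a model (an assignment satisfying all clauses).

a = F, b = T, c = F, d = F, e = T, f = T, g = T

Try a = False.
  then b is forced to True.
  then f is forced to True.
  then d is forced to False.
  then e is forced to True.
c, g are now unconstrained; take c = False, g = True.
Every clause has at least one true literal under this assignment.
Check each clause:
  1. (¬a ∨ c ∨ ¬d) — ¬d is true.
  2. (d ∨ f) — f is true.
  3. (¬c ∨ b ∨ ¬g) — b is true.
  4. (b ∨ c) — b is true.
  5. (a ∨ b) — b is true.
  6. (¬d ∨ ¬c ∨ ¬f) — ¬d is true.
  7. (¬a ∨ f ∨ b) — b is true.
  8. (¬f ∨ ¬d) — ¬d is true.
  9. (¬b ∨ f ∨ a) — f is true.
  10. (b ∨ ¬g ∨ a) — b is true.
  11. (¬a ∨ ¬b ∨ ¬d) — ¬d is true.
  12. (g ∨ ¬d ∨ ¬b) — ¬d is true.
  13. (e ∨ ¬c ∨ ¬g) — e is true.
  14. (b ∨ ¬e) — b is true.
  15. (¬d ∨ ¬a ∨ ¬c) — ¬d is true.
  16. (g ∨ b) — b is true.
  17. (b ∨ ¬c) — b is true.
  18. (e ∨ d ∨ ¬b) — e is true.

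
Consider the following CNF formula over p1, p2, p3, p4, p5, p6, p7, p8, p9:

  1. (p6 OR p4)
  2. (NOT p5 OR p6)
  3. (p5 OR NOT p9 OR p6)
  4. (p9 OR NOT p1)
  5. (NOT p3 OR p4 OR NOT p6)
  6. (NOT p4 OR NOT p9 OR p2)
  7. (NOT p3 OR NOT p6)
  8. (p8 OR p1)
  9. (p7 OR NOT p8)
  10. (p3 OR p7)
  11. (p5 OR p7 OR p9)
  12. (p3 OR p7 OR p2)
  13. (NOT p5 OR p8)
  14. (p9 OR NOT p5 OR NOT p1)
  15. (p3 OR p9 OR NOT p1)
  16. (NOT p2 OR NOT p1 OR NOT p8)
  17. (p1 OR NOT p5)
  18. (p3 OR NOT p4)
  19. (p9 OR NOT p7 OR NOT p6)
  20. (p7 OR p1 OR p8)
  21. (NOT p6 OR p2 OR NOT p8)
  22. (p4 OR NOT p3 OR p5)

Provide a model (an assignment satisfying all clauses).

p1=False, p2=True, p3=True, p4=True, p5=False, p6=False, p7=True, p8=True, p9=False

Check each clause:
  1. (p4 OR p6) — p4 is true.
  2. (p6 OR NOT p5) — NOT p5 is true.
  3. (p6 OR NOT p9 OR p5) — NOT p9 is true.
  4. (NOT p1 OR p9) — NOT p1 is true.
  5. (NOT p6 OR p4 OR NOT p3) — NOT p6 is true.
  6. (NOT p9 OR p2 OR NOT p4) — p2 is true.
  7. (NOT p6 OR NOT p3) — NOT p6 is true.
  8. (p8 OR p1) — p8 is true.
  9. (NOT p8 OR p7) — p7 is true.
  10. (p3 OR p7) — p3 is true.
  11. (p9 OR p7 OR p5) — p7 is true.
  12. (p7 OR p2 OR p3) — p2 is true.
  13. (NOT p5 OR p8) — p8 is true.
  14. (p9 OR NOT p1 OR NOT p5) — NOT p5 is true.
  15. (NOT p1 OR p3 OR p9) — p3 is true.
  16. (NOT p2 OR NOT p1 OR NOT p8) — NOT p1 is true.
  17. (NOT p5 OR p1) — NOT p5 is true.
  18. (p3 OR NOT p4) — p3 is true.
  19. (NOT p6 OR NOT p7 OR p9) — NOT p6 is true.
  20. (p7 OR p8 OR p1) — p8 is true.
  21. (NOT p8 OR NOT p6 OR p2) — p2 is true.
  22. (p5 OR NOT p3 OR p4) — p4 is true.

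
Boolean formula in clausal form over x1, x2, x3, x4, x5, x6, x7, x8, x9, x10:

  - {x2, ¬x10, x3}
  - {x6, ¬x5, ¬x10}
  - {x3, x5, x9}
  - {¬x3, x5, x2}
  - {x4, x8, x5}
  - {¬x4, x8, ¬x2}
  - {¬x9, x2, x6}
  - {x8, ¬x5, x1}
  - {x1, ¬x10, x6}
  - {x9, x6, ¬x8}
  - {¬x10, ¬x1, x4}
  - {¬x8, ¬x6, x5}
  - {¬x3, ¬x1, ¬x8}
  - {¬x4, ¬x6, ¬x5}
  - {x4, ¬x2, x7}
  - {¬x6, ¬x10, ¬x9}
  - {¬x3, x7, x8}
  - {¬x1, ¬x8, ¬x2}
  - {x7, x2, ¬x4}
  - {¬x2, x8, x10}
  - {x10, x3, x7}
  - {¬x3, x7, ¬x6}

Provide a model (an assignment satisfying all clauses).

x1=F, x2=T, x3=F, x4=F, x5=T, x6=T, x7=T, x8=T, x9=F, x10=F

x7 occurs only positively in the remaining clauses — set x7 = True.
Try x1 = False.
Set x2 = True and propagate.
Try x3 = False.
The remaining clauses are satisfied by x4 = False, x5 = True, x6 = True, x8 = True, x9 = False, x10 = False.
Check each clause:
  1. {¬x10, x2, x3} — x2 is true.
  2. {¬x5, ¬x10, x6} — ¬x10 is true.
  3. {x3, x5, x9} — x5 is true.
  4. {¬x3, x5, x2} — x2 is true.
  5. {x4, x8, x5} — x8 is true.
  6. {¬x4, x8, ¬x2} — x8 is true.
  7. {x6, x2, ¬x9} — x2 is true.
  8. {x1, x8, ¬x5} — x8 is true.
  9. {x1, x6, ¬x10} — ¬x10 is true.
  10. {x9, ¬x8, x6} — x6 is true.
  11. {x4, ¬x1, ¬x10} — ¬x10 is true.
  12. {¬x6, ¬x8, x5} — x5 is true.
  13. {¬x8, ¬x3, ¬x1} — ¬x3 is true.
  14. {¬x5, ¬x6, ¬x4} — ¬x4 is true.
  15. {¬x2, x7, x4} — x7 is true.
  16. {¬x9, ¬x6, ¬x10} — ¬x10 is true.
  17. {x8, ¬x3, x7} — x8 is true.
  18. {¬x8, ¬x2, ¬x1} — ¬x1 is true.
  19. {x7, x2, ¬x4} — x2 is true.
  20. {x8, ¬x2, x10} — x8 is true.
  21. {x3, x10, x7} — x7 is true.
  22. {¬x6, x7, ¬x3} — ¬x3 is true.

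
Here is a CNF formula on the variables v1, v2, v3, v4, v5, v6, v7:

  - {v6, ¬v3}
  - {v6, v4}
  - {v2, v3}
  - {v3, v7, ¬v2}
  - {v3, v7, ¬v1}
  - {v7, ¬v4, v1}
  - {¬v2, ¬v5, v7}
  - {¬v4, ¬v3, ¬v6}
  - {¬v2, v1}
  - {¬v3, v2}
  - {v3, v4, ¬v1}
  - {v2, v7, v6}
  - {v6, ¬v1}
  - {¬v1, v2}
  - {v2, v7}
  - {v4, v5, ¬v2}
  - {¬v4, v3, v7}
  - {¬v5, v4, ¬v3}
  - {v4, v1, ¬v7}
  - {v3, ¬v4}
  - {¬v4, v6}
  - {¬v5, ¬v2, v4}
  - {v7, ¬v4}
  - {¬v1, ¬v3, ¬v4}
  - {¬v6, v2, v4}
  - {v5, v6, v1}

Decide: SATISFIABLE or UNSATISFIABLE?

UNSATISFIABLE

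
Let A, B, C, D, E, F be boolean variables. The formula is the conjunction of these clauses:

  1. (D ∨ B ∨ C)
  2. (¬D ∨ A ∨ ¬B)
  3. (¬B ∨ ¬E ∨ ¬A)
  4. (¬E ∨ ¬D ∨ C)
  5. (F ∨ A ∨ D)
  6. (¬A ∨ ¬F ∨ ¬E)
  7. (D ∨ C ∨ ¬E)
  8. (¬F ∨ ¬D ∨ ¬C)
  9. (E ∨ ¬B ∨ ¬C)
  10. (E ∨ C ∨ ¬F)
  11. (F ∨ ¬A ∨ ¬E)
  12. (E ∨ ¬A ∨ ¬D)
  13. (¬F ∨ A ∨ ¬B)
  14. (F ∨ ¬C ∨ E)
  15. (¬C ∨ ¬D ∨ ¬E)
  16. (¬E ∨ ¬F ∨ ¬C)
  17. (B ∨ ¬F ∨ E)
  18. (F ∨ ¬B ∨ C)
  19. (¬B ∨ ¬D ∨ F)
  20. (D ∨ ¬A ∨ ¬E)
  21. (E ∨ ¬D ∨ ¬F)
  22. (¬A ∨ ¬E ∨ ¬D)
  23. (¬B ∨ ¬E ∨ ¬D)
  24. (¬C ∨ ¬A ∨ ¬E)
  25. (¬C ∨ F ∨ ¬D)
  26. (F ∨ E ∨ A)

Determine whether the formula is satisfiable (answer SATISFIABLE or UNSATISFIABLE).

E = True:
  D = True:
    propagation gives C=True; an empty clause results — contradiction.
  D = False:
    propagation gives C=True, F=False, A=True; an empty clause results — contradiction.
E = False:
  F = True:
    propagation gives C=True, D=False, B=False; an empty clause results — contradiction.
  F = False:
    propagation gives C=False, B=False, D=True, A=False; an empty clause results — contradiction.
Every branch closes, so no satisfying assignment exists.

UNSATISFIABLE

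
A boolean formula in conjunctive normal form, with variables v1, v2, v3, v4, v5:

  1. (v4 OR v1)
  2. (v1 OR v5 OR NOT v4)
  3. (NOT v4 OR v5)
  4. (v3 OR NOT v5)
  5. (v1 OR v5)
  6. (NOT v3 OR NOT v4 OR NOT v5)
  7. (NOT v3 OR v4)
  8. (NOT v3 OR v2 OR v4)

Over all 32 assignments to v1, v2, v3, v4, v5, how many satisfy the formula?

The models are:
  v1=T v2=F v3=F v4=F v5=F
  v1=T v2=T v3=F v4=F v5=F
That's 2 in total.

2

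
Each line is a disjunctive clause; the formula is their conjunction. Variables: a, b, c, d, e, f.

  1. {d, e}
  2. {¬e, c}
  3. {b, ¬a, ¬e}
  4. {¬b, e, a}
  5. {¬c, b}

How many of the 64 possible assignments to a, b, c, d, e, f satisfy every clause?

Case analysis on e and b:
  e=T, b=T: forces c=T; a, d, f free → 2^3 = 8.
  e=T, b=F: a clause becomes empty — 0.
  e=F, b=T: remaining (a,c,d,f) ∈ {(T,F,T,F); (T,F,T,T); (T,T,T,F); (T,T,T,T)} — 4.
  e=F, b=F: remaining (a,c,d,f) ∈ {(F,F,T,F); (F,F,T,T); (T,F,T,F); (T,F,T,T)} — 4.
Total: 8 + 0 + 4 + 4 = 16.

16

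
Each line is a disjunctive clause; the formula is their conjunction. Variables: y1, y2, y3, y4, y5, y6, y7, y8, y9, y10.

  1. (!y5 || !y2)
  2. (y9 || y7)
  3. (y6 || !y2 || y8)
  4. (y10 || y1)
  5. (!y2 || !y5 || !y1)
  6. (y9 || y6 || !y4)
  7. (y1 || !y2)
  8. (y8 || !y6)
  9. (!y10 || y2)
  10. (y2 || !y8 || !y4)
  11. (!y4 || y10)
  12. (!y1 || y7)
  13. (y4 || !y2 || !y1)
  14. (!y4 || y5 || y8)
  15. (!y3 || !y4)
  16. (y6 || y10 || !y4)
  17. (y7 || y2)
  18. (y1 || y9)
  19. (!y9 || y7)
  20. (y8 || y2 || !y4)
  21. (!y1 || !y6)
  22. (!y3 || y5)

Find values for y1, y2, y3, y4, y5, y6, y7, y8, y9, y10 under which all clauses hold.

y1=1, y2=0, y3=0, y4=0, y5=1, y6=0, y7=1, y8=1, y9=1, y10=0

Pure literal: y3 appears only negated; assign y3 = False.
Pure literal: y7 appears only positively; assign y7 = True.
Branch on y1: take y1 = True.
  then y6 is forced to False.
Branch on y2: take y2 = False.
  then y10 is forced to False.
  then y4 is forced to False.
y5, y8, y9 are now unconstrained; take y5 = True, y8 = True, y9 = True.
Every clause has at least one true literal under this assignment.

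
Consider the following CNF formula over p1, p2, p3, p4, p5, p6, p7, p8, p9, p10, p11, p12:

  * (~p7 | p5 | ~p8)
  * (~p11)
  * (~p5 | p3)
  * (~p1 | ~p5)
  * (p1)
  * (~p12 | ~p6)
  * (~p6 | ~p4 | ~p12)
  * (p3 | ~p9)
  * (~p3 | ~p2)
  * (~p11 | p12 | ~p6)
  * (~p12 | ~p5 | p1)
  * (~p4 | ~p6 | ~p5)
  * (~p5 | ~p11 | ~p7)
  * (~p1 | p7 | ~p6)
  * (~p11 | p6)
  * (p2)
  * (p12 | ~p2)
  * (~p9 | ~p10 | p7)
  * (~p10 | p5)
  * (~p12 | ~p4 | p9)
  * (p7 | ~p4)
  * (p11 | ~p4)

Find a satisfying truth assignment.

p1=True, p2=True, p3=False, p4=False, p5=False, p6=False, p7=True, p8=False, p9=False, p10=False, p11=False, p12=True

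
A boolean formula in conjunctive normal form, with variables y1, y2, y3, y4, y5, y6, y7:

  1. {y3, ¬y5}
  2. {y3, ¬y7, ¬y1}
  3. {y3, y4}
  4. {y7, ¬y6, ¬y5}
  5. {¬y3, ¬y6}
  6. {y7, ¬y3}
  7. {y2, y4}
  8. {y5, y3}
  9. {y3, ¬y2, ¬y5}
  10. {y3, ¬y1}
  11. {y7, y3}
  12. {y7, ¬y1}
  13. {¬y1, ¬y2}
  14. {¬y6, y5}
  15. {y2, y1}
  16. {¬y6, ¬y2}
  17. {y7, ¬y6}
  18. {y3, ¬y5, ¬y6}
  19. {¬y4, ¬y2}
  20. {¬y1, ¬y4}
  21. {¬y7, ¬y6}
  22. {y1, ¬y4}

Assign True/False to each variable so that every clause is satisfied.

y1 = 0, y2 = 1, y3 = 1, y4 = 0, y5 = 1, y6 = 0, y7 = 1

Check each clause:
  1. {¬y5, y3} — y3 is true.
  2. {¬y1, y3, ¬y7} — y3 is true.
  3. {y4, y3} — y3 is true.
  4. {¬y5, y7, ¬y6} — ¬y6 is true.
  5. {¬y6, ¬y3} — ¬y6 is true.
  6. {¬y3, y7} — y7 is true.
  7. {y4, y2} — y2 is true.
  8. {y3, y5} — y3 is true.
  9. {¬y2, ¬y5, y3} — y3 is true.
  10. {y3, ¬y1} — y3 is true.
  11. {y7, y3} — y3 is true.
  12. {¬y1, y7} — ¬y1 is true.
  13. {¬y2, ¬y1} — ¬y1 is true.
  14. {y5, ¬y6} — ¬y6 is true.
  15. {y1, y2} — y2 is true.
  16. {¬y6, ¬y2} — ¬y6 is true.
  17. {¬y6, y7} — ¬y6 is true.
  18. {y3, ¬y6, ¬y5} — ¬y6 is true.
  19. {¬y4, ¬y2} — ¬y4 is true.
  20. {¬y1, ¬y4} — ¬y4 is true.
  21. {¬y7, ¬y6} — ¬y6 is true.
  22. {¬y4, y1} — ¬y4 is true.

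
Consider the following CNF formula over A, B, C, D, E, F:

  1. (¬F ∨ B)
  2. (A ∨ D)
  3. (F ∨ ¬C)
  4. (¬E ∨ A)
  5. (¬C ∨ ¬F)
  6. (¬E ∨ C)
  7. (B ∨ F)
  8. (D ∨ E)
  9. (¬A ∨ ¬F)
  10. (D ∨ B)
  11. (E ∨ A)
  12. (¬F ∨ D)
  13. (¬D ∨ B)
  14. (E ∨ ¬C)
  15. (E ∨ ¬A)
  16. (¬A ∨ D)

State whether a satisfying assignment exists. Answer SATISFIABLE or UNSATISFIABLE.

A = True:
  propagation gives F=False, C=False, E=False; an empty clause results — contradiction.
A = False:
  propagation gives D=True, E=False; an empty clause results — contradiction.
Every branch closes, so no satisfying assignment exists.

UNSATISFIABLE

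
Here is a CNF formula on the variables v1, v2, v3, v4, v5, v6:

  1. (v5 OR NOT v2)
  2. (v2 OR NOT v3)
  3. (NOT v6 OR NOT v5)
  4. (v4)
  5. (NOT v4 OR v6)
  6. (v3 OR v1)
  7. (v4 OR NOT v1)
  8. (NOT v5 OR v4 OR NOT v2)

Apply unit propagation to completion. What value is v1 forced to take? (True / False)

True

(v4) is a unit clause: v4 = True.
In (v6 OR NOT v4), NOT v4 is now false; v6 must hold, so v6 = True.
In (NOT v5 OR NOT v6), NOT v6 is now false; NOT v5 must hold, so v5 = False.
From (NOT v2 OR v5) and v5 = False: v2 = False.
(v2 OR NOT v3) with v2 = False leaves only NOT v3, so v3 = False.
From (v1 OR v3) and v3 = False: v1 = True.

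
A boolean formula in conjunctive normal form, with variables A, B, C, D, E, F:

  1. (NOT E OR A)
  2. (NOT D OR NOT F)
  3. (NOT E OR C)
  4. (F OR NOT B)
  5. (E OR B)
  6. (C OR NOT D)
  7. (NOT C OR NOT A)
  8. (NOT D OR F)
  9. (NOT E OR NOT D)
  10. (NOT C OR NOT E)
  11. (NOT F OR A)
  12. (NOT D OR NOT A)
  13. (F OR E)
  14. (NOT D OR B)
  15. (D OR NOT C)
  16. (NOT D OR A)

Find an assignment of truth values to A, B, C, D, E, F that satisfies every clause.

A=True, B=True, C=False, D=False, E=False, F=True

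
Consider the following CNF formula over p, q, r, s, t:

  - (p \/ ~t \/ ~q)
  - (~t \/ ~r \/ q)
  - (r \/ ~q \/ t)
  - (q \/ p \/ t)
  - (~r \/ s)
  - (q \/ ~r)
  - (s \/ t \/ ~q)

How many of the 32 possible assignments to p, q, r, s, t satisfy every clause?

11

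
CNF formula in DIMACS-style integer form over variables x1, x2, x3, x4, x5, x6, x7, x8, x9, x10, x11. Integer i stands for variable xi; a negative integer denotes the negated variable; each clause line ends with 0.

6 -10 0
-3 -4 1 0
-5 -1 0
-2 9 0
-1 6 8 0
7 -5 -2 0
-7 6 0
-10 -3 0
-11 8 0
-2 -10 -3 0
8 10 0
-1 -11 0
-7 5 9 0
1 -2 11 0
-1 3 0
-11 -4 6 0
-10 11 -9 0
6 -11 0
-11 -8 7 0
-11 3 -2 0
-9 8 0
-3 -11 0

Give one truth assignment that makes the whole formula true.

x1=False, x2=False, x3=False, x4=True, x5=False, x6=True, x7=False, x8=True, x9=False, x10=True, x11=False

Check each clause:
  1. {¬x10, x6} — x6 is true.
  2. {¬x4, ¬x3, x1} — ¬x3 is true.
  3. {¬x1, ¬x5} — ¬x5 is true.
  4. {¬x2, x9} — ¬x2 is true.
  5. {x8, ¬x1, x6} — x8 is true.
  6. {¬x2, x7, ¬x5} — ¬x5 is true.
  7. {¬x7, x6} — ¬x7 is true.
  8. {¬x10, ¬x3} — ¬x3 is true.
  9. {x8, ¬x11} — x8 is true.
  10. {¬x3, ¬x2, ¬x10} — ¬x3 is true.
  11. {x8, x10} — x8 is true.
  12. {¬x11, ¬x1} — ¬x11 is true.
  13. {¬x7, x5, x9} — ¬x7 is true.
  14. {x11, ¬x2, x1} — ¬x2 is true.
  15. {¬x1, x3} — ¬x1 is true.
  16. {x6, ¬x4, ¬x11} — ¬x11 is true.
  17. {¬x10, ¬x9, x11} — ¬x9 is true.
  18. {¬x11, x6} — ¬x11 is true.
  19. {¬x8, ¬x11, x7} — ¬x11 is true.
  20. {x3, ¬x11, ¬x2} — ¬x11 is true.
  21. {x8, ¬x9} — x8 is true.
  22. {¬x11, ¬x3} — ¬x11 is true.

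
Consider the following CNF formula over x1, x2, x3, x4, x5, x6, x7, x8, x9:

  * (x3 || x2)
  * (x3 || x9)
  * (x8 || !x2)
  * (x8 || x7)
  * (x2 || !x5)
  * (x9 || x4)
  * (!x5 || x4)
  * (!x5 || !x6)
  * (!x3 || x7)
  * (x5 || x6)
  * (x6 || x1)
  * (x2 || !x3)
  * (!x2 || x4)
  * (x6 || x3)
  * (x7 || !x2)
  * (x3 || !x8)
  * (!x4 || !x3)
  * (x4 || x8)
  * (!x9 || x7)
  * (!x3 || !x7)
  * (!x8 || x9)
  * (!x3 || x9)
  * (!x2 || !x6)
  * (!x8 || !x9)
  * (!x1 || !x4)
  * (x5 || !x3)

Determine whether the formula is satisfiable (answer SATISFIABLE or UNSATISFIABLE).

UNSATISFIABLE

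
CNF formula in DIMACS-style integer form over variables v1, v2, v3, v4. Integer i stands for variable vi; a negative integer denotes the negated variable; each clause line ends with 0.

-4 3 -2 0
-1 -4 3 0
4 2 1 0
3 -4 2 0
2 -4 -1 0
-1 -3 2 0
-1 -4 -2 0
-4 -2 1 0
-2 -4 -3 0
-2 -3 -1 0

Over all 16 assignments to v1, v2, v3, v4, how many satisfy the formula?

5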